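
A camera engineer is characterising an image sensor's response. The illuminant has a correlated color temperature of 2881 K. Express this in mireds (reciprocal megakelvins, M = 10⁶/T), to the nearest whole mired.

347 mireds

M = 10⁶ / 2881 = 347.102 → 347 mireds.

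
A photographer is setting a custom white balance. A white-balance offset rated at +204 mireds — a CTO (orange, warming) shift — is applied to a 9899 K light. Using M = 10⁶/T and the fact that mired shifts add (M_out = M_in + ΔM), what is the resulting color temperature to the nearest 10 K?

M_in = 10⁶/9899 = 101.02 mireds.
M_out = 101.02 + (+204) = 305.02 mireds.
T_out = 10⁶/305.02 = 3278.5 K → 3280 K.

3280 K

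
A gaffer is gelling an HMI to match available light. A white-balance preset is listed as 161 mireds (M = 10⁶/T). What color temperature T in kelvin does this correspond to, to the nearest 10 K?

6210 K

T = 10⁶ / 161 = 6211.18 K → 6210 K.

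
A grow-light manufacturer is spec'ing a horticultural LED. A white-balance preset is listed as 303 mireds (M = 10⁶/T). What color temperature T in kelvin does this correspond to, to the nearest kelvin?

3300 K

T = 10⁶ / 303 = 3300.33 K → 3300 K.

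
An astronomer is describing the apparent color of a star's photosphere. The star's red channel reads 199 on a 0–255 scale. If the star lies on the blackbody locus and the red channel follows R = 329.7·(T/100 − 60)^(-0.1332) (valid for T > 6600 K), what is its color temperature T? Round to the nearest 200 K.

10400 K

(t − 60)^(-0.1332) = 199/329.7 = 0.60358.
t − 60 = 0.60358^(1/-0.1332) = 0.60358^(-7.508) = 44.273, so t = 104.273.
T = 100·t = 10427 K → 10400 K to the nearest 200 K.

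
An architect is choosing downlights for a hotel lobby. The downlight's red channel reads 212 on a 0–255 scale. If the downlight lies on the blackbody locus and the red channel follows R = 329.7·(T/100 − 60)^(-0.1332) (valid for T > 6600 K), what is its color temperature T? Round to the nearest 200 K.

(t − 60)^(-0.1332) = 212/329.7 = 0.64301.
t − 60 = 0.64301^(1/-0.1332) = 0.64301^(-7.508) = 27.530, so t = 87.530.
T = 100·t = 8753 K → 8800 K to the nearest 200 K.

8800 K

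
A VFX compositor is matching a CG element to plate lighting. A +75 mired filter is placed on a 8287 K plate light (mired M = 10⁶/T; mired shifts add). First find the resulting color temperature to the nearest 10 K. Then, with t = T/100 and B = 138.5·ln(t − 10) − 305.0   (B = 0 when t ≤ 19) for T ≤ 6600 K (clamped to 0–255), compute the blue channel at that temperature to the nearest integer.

210

M_in = 10⁶/8287 = 120.67; M_out = 120.67 + (+75) = 195.67.
T_out = 10⁶/195.67 = 5110.6 K → 5110 K; t = 51.1.
B = 138.5·ln(51.1 − 10) − 305.0 = 138.5·ln 41.1 − 305.0 = 138.5·3.7160 − 305.0 = 209.667.
Rounded: 210.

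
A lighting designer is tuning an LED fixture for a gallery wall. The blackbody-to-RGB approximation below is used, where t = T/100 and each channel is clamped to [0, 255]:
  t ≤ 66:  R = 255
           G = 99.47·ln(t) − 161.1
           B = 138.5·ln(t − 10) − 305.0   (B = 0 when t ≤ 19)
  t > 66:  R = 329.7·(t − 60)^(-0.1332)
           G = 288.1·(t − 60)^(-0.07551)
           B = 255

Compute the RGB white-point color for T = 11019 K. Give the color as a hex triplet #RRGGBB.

t = 11019/100 = 110.19; the t > 66 branch applies.
R = 329.7·(110.19 − 60)^(-0.1332) = 329.7·50.19^(-0.1332) = 329.7·0.59358 = 195.703.
G = 288.1·(110.19 − 60)^(-0.07551) = 288.1·50.19^(-0.07551) = 288.1·0.74402 = 214.353.
B = 255 by definition for t > 66.
Rounded: (196, 214, 255).
In hex: #C4D6FF.

#C4D6FF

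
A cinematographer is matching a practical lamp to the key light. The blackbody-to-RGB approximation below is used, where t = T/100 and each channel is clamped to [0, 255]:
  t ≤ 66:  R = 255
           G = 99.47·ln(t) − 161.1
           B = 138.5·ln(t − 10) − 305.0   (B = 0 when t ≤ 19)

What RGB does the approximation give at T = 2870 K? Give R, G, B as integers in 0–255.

R=255, G=173, B=101

t = 2870/100 = 28.7; the t ≤ 66 branch applies.
R = 255 by definition for t ≤ 66.
G = 99.47·ln 28.7 − 161.1 = 99.47·3.3569 − 161.1 = 172.811.
B = 138.5·ln(28.7 − 10) − 305.0 = 138.5·ln 18.7 − 305.0 = 138.5·2.9285 − 305.0 = 100.601.
Rounded: (255, 173, 101).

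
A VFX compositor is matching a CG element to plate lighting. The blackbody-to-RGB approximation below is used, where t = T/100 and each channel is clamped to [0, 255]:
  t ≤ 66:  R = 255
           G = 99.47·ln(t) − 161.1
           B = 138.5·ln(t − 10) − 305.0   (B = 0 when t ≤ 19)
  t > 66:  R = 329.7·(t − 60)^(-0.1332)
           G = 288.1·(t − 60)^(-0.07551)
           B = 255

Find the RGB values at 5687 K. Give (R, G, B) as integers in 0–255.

t = 5687/100 = 56.87; the t ≤ 66 branch applies.
R = 255 by definition for t ≤ 66.
G = 99.47·ln 56.87 − 161.1 = 99.47·4.0408 − 161.1 = 240.835.
B = 138.5·ln(56.87 − 10) − 305.0 = 138.5·ln 46.87 − 305.0 = 138.5·3.8474 − 305.0 = 227.862.
Rounded: (255, 241, 228).

(255, 241, 228)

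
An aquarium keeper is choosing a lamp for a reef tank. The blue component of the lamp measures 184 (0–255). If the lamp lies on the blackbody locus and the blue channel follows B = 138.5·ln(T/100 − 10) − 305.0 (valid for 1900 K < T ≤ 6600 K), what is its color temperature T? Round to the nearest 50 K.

ln(t − 10) = (184 + 305.0) / 138.5 = 3.5307.
t − 10 = e^3.5307 = 34.147, so t = 44.147.
T = 100·t = 4415 K → 4400 K to the nearest 50 K.

4400 K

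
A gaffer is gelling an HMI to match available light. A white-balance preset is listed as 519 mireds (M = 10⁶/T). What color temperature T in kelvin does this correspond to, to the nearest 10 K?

1930 K

T = 10⁶ / 519 = 1926.78 K → 1930 K.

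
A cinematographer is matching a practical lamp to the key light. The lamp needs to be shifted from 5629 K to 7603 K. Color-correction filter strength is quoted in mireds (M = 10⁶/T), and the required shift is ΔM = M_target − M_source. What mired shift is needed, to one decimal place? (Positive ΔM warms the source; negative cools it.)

M_source = 10⁶/5629 = 177.651; M_target = 10⁶/7603 = 131.527.
ΔM = 131.527 − 177.651 = -46.124 → -46.1 mireds, a cooling shift.

-46.1 mireds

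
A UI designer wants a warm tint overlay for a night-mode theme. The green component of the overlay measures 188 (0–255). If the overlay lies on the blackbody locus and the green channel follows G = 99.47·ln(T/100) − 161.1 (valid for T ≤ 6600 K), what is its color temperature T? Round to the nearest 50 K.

3350 K

ln t = (188 + 161.1) / 99.47 = 3.5096.
t = e^3.5096 = 33.435.
T = 100·t = 3343 K → 3350 K to the nearest 50 K.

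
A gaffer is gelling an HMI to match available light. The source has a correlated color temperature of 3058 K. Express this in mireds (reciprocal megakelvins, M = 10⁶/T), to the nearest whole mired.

327 mireds

M = 10⁶ / 3058 = 327.011 → 327 mireds.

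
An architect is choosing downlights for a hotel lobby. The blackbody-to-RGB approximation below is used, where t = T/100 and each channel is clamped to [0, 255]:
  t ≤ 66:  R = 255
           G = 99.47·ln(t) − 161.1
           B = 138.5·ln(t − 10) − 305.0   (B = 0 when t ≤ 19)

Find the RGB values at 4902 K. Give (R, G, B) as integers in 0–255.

(255, 226, 202)

t = 4902/100 = 49.02; the t ≤ 66 branch applies.
R = 255 by definition for t ≤ 66.
G = 99.47·ln 49.02 − 161.1 = 99.47·3.8922 − 161.1 = 226.060.
B = 138.5·ln(49.02 − 10) − 305.0 = 138.5·ln 39.02 − 305.0 = 138.5·3.6641 − 305.0 = 202.474.
Rounded: (255, 226, 202).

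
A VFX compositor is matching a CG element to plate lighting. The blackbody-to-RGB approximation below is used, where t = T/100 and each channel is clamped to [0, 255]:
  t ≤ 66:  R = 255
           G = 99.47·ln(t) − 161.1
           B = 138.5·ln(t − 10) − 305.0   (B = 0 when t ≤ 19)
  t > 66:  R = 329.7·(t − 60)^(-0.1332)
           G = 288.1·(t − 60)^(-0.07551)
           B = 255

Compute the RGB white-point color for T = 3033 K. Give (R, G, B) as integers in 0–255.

(255, 178, 112)

t = 3033/100 = 30.33; the t ≤ 66 branch applies.
R = 255 by definition for t ≤ 66.
G = 99.47·ln 30.33 − 161.1 = 99.47·3.4121 − 161.1 = 178.305.
B = 138.5·ln(30.33 − 10) − 305.0 = 138.5·ln 20.33 − 305.0 = 138.5·3.0121 − 305.0 = 112.176.
Rounded: (255, 178, 112).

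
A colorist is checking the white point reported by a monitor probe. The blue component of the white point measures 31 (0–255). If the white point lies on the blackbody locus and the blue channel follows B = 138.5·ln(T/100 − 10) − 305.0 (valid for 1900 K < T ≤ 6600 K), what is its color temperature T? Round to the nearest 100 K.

ln(t − 10) = (31 + 305.0) / 138.5 = 2.4260.
t − 10 = e^2.4260 = 11.313, so t = 21.313.
T = 100·t = 2131 K → 2100 K to the nearest 100 K.

2100 K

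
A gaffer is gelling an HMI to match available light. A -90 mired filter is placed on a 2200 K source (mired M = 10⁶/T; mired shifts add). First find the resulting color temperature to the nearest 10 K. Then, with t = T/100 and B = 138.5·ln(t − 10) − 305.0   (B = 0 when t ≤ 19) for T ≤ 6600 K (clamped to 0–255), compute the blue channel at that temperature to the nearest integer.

M_in = 10⁶/2200 = 454.55; M_out = 454.55 + (-90) = 364.55.
T_out = 10⁶/364.55 = 2743.1 K → 2740 K; t = 27.4.
B = 138.5·ln(27.4 − 10) − 305.0 = 138.5·ln 17.4 − 305.0 = 138.5·2.8565 − 305.0 = 90.621.
Rounded: 91.

91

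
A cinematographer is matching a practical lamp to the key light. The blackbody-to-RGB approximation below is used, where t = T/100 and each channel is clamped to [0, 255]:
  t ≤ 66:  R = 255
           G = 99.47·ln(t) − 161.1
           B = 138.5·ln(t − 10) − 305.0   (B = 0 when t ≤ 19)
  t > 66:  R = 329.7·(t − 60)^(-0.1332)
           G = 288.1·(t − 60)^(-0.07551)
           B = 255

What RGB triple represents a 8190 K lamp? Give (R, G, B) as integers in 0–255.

t = 8190/100 = 81.9; the t > 66 branch applies.
R = 329.7·(81.9 − 60)^(-0.1332) = 329.7·21.9^(-0.1332) = 329.7·0.66291 = 218.561.
G = 288.1·(81.9 − 60)^(-0.07551) = 288.1·21.9^(-0.07551) = 288.1·0.79211 = 228.206.
B = 255 by definition for t > 66.
Rounded: (219, 228, 255).

(219, 228, 255)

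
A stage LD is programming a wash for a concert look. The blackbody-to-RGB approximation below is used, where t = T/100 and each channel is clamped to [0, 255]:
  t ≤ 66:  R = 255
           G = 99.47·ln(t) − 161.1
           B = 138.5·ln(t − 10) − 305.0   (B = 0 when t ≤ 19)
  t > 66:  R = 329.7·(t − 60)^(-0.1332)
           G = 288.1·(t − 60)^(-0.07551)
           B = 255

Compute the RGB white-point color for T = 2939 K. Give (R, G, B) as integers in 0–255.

(255, 175, 106)

t = 2939/100 = 29.39; the t ≤ 66 branch applies.
R = 255 by definition for t ≤ 66.
G = 99.47·ln 29.39 − 161.1 = 99.47·3.3807 − 161.1 = 175.174.
B = 138.5·ln(29.39 − 10) − 305.0 = 138.5·ln 19.39 − 305.0 = 138.5·2.9648 − 305.0 = 105.619.
Rounded: (255, 175, 106).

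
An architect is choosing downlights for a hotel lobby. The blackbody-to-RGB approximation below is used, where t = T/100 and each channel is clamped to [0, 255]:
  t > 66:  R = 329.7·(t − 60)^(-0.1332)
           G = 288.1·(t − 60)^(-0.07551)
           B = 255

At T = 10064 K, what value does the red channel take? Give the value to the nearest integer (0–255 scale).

t = 10064/100 = 100.64; the t > 66 branch applies.
R = 329.7·(100.64 − 60)^(-0.1332) = 329.7·40.64^(-0.1332) = 329.7·0.61050 = 201.283.
Rounded: 201.

201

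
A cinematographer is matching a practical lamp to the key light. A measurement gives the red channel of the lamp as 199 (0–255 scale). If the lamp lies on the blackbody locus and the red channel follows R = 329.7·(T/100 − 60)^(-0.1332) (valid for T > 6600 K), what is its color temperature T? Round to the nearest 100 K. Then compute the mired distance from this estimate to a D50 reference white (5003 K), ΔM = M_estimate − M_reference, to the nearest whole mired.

(t − 60)^(-0.1332) = 199/329.7 = 0.60358.
t − 60 = 0.60358^(1/-0.1332) = 0.60358^(-7.508) = 44.273, so t = 104.273.
T = 100·t = 10427 K → 10400 K to the nearest 100 K.
M_estimate = 10⁶/10400 = 96.15; M_reference = 10⁶/5003 = 199.88.
ΔM = 96.15 − 199.88 = -103.73 → -104 mireds.

-104 mireds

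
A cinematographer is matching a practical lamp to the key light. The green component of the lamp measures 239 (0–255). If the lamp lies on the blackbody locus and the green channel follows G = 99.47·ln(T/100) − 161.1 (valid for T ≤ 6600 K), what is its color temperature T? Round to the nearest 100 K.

ln t = (239 + 161.1) / 99.47 = 4.0223.
t = e^4.0223 = 55.830.
T = 100·t = 5583 K → 5600 K to the nearest 100 K.

5600 K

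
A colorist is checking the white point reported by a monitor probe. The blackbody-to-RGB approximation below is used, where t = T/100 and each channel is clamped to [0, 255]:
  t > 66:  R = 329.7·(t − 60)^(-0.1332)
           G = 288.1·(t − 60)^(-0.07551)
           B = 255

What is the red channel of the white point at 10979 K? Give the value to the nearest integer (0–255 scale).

t = 10979/100 = 109.79; the t > 66 branch applies.
R = 329.7·(109.79 − 60)^(-0.1332) = 329.7·49.79^(-0.1332) = 329.7·0.59421 = 195.911.
Rounded: 196.

196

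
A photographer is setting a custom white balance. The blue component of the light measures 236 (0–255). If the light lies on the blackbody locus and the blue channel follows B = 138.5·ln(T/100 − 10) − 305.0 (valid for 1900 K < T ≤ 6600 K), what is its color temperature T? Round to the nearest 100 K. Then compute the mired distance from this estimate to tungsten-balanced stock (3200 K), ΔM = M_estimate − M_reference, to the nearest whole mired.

ln(t − 10) = (236 + 305.0) / 138.5 = 3.9061.
t − 10 = e^3.9061 = 49.707, so t = 59.707.
T = 100·t = 5971 K → 6000 K to the nearest 100 K.
M_estimate = 10⁶/6000 = 166.67; M_reference = 10⁶/3200 = 312.50.
ΔM = 166.67 − 312.50 = -145.83 → -146 mireds.

-146 mireds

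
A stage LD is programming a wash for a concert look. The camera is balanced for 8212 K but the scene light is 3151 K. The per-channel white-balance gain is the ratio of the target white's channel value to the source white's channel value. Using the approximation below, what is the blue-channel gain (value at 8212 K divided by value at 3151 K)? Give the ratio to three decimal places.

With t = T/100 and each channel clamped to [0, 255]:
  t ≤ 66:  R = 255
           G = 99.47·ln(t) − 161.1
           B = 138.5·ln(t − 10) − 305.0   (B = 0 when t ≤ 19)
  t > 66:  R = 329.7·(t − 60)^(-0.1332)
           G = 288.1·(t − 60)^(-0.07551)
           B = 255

2.125

At 3151 K (t = 31.51):
  B = 138.5·ln(31.51 − 10) − 305.0 = 138.5·ln 21.51 − 305.0 = 138.5·3.0685 − 305.0 = 119.990.
At 8212 K (t = 82.12):
  B = 255 by definition for t > 66.
Gain = 255.000 / 119.990 = 2.1252 → 2.125.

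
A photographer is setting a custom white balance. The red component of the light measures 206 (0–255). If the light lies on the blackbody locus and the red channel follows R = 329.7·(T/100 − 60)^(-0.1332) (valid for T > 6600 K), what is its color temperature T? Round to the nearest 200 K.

(t − 60)^(-0.1332) = 206/329.7 = 0.62481.
t − 60 = 0.62481^(1/-0.1332) = 0.62481^(-7.508) = 34.152, so t = 94.152.
T = 100·t = 9415 K → 9400 K to the nearest 200 K.

9400 K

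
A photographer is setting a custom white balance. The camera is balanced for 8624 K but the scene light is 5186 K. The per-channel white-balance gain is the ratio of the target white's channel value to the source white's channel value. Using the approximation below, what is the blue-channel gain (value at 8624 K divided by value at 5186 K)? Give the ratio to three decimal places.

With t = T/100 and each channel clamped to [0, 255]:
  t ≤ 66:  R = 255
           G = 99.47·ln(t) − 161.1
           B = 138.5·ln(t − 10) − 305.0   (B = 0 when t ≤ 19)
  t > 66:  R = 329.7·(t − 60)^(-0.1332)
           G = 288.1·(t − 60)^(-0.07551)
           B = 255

At 5186 K (t = 51.86):
  B = 138.5·ln(51.86 − 10) − 305.0 = 138.5·ln 41.86 − 305.0 = 138.5·3.7343 − 305.0 = 212.205.
At 8624 K (t = 86.24):
  B = 255 by definition for t > 66.
Gain = 255.000 / 212.205 = 1.2017 → 1.202.

1.202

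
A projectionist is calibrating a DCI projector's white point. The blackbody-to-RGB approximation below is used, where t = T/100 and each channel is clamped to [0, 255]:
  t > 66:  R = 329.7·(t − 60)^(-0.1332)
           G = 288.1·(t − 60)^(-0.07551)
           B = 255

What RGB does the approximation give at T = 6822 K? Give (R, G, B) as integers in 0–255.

(249, 246, 255)

t = 6822/100 = 68.22; the t > 66 branch applies.
R = 329.7·(68.22 − 60)^(-0.1332) = 329.7·8.22^(-0.1332) = 329.7·0.75533 = 249.034.
G = 288.1·(68.22 − 60)^(-0.07551) = 288.1·8.22^(-0.07551) = 288.1·0.85294 = 245.732.
B = 255 by definition for t > 66.
Rounded: (249, 246, 255).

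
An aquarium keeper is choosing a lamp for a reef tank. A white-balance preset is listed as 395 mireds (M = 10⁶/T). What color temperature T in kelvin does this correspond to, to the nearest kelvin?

2532 K

T = 10⁶ / 395 = 2531.65 K → 2532 K.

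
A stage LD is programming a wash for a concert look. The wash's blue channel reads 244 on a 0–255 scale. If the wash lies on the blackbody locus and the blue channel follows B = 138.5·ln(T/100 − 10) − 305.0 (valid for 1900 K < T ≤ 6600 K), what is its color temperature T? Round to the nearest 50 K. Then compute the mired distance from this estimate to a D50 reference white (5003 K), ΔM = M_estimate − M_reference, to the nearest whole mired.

ln(t − 10) = (244 + 305.0) / 138.5 = 3.9639.
t − 10 = e^3.9639 = 52.662, so t = 62.662.
T = 100·t = 6266 K → 6250 K to the nearest 50 K.
M_estimate = 10⁶/6250 = 160.00; M_reference = 10⁶/5003 = 199.88.
ΔM = 160.00 − 199.88 = -39.88 → -40 mireds.

-40 mireds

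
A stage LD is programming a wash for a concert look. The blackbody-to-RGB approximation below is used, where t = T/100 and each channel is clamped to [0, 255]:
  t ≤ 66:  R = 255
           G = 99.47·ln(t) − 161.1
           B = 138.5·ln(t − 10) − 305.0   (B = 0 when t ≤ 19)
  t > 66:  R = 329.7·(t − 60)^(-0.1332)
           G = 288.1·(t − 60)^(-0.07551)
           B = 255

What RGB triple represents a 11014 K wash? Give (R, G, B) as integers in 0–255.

t = 11014/100 = 110.14; the t > 66 branch applies.
R = 329.7·(110.14 − 60)^(-0.1332) = 329.7·50.14^(-0.1332) = 329.7·0.59366 = 195.729.
G = 288.1·(110.14 − 60)^(-0.07551) = 288.1·50.14^(-0.07551) = 288.1·0.74408 = 214.369.
B = 255 by definition for t > 66.
Rounded: (196, 214, 255).

(196, 214, 255)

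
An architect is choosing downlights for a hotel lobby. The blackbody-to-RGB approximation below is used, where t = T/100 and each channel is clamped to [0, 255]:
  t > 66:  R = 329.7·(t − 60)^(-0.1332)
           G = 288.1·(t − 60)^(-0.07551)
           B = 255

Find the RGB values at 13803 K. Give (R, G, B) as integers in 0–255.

t = 13803/100 = 138.03; the t > 66 branch applies.
R = 329.7·(138.03 − 60)^(-0.1332) = 329.7·78.03^(-0.1332) = 329.7·0.55969 = 184.531.
G = 288.1·(138.03 − 60)^(-0.07551) = 288.1·78.03^(-0.07551) = 288.1·0.71964 = 207.328.
B = 255 by definition for t > 66.
Rounded: (185, 207, 255).

(185, 207, 255)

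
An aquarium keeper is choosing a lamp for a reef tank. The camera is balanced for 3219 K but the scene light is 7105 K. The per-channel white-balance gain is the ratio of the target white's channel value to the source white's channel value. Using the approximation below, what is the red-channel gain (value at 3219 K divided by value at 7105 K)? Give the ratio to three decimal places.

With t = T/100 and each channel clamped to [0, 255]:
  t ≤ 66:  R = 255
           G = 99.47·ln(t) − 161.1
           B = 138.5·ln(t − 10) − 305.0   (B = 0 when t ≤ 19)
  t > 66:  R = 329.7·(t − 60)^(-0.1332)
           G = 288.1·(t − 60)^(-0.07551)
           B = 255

At 7105 K (t = 71.05):
  R = 329.7·(71.05 − 60)^(-0.1332) = 329.7·11.05^(-0.1332) = 329.7·0.72615 = 239.410.
At 3219 K (t = 32.19):
  R = 255 by definition for t ≤ 66.
Gain = 255.000 / 239.410 = 1.0651 → 1.065.

1.065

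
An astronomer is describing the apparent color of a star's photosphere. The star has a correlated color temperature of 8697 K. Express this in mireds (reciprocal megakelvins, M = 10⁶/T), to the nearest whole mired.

M = 10⁶ / 8697 = 114.982 → 115 mireds.

115 mireds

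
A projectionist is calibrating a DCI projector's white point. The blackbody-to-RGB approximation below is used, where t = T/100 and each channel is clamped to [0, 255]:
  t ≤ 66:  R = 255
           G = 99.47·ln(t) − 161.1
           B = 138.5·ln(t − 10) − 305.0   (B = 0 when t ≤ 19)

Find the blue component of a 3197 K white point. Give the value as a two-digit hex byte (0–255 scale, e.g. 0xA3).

t = 3197/100 = 31.97; the t ≤ 66 branch applies.
B = 138.5·ln(31.97 − 10) − 305.0 = 138.5·ln 21.97 − 305.0 = 138.5·3.0897 − 305.0 = 122.920.
Rounded: 123; in hex, 0x7B.

0x7B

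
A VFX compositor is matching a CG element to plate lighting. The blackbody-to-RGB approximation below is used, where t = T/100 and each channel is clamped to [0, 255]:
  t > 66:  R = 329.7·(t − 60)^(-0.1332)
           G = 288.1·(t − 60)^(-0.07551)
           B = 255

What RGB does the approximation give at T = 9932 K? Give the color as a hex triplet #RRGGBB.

#CADAFF

t = 9932/100 = 99.32; the t > 66 branch applies.
R = 329.7·(99.32 − 60)^(-0.1332) = 329.7·39.32^(-0.1332) = 329.7·0.61319 = 202.170.
G = 288.1·(99.32 − 60)^(-0.07551) = 288.1·39.32^(-0.07551) = 288.1·0.75786 = 218.340.
B = 255 by definition for t > 66.
Rounded: (202, 218, 255).
In hex: #CADAFF.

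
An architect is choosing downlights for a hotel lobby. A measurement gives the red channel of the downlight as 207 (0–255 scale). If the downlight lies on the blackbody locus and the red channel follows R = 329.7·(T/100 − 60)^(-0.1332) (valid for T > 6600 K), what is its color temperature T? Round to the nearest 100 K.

9300 K

(t − 60)^(-0.1332) = 207/329.7 = 0.62784.
t − 60 = 0.62784^(1/-0.1332) = 0.62784^(-7.508) = 32.933, so t = 92.933.
T = 100·t = 9293 K → 9300 K to the nearest 100 K.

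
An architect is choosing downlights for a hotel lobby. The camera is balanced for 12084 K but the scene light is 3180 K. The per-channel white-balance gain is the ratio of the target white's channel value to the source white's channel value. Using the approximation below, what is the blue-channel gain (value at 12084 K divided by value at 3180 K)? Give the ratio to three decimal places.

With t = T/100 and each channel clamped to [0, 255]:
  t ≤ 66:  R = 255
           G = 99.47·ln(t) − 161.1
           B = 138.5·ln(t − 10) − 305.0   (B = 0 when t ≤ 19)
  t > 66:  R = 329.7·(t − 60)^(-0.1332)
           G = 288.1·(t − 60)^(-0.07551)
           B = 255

At 3180 K (t = 31.8):
  B = 138.5·ln(31.8 − 10) − 305.0 = 138.5·ln 21.8 − 305.0 = 138.5·3.0819 − 305.0 = 121.845.
At 12084 K (t = 120.84):
  B = 255 by definition for t > 66.
Gain = 255.000 / 121.845 = 2.0928 → 2.093.

2.093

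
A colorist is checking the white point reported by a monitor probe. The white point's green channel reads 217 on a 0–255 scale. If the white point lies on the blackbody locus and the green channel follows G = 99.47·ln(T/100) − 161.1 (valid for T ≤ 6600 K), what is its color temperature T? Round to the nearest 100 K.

4500 K

ln t = (217 + 161.1) / 99.47 = 3.8011.
t = e^3.8011 = 44.752.
T = 100·t = 4475 K → 4500 K to the nearest 100 K.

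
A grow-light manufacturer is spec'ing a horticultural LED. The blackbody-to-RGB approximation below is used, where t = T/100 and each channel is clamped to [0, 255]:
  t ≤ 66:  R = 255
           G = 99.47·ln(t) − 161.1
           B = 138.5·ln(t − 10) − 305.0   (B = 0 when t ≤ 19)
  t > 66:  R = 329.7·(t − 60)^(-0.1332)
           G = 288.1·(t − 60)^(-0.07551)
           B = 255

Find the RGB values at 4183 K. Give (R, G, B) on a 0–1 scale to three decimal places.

(1.000, 0.825, 0.683)

t = 4183/100 = 41.83; the t ≤ 66 branch applies.
R = 255 by definition for t ≤ 66.
G = 99.47·ln 41.83 − 161.1 = 99.47·3.7336 − 161.1 = 210.283.
B = 138.5·ln(41.83 − 10) − 305.0 = 138.5·ln 31.83 − 305.0 = 138.5·3.4604 − 305.0 = 174.267.
Dividing each by 255: (1.0000, 0.8246, 0.6834) → (1.000, 0.825, 0.683).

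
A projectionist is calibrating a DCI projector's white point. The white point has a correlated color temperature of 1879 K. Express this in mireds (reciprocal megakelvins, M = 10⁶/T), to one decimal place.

M = 10⁶ / 1879 = 532.198 → 532.2 mireds.

532.2 mireds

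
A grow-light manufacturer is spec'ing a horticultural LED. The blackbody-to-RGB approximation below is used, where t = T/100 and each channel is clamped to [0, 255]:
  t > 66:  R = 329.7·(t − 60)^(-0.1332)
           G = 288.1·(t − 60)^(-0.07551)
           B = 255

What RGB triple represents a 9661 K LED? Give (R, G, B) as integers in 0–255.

(204, 220, 255)

t = 9661/100 = 96.61; the t > 66 branch applies.
R = 329.7·(96.61 − 60)^(-0.1332) = 329.7·36.61^(-0.1332) = 329.7·0.61905 = 204.102.
G = 288.1·(96.61 − 60)^(-0.07551) = 288.1·36.61^(-0.07551) = 288.1·0.76196 = 219.521.
B = 255 by definition for t > 66.
Rounded: (204, 220, 255).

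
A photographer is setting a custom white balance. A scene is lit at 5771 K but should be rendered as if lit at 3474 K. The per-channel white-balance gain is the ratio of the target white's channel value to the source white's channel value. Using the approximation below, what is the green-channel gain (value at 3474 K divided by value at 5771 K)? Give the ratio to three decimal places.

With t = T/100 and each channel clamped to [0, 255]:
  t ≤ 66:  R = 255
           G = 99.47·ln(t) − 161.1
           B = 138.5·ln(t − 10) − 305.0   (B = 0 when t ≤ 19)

0.792

At 5771 K (t = 57.71):
  G = 99.47·ln 57.71 − 161.1 = 99.47·4.0554 − 161.1 = 242.294.
At 3474 K (t = 34.74):
  G = 99.47·ln 34.74 − 161.1 = 99.47·3.5479 − 161.1 = 191.809.
Gain = 191.809 / 242.294 = 0.7916 → 0.792.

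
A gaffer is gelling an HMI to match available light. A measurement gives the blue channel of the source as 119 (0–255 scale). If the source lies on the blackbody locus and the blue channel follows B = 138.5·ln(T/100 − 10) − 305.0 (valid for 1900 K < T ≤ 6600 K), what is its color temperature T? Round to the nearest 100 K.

3100 K

ln(t − 10) = (119 + 305.0) / 138.5 = 3.0614.
t − 10 = e^3.0614 = 21.357, so t = 31.357.
T = 100·t = 3136 K → 3100 K to the nearest 100 K.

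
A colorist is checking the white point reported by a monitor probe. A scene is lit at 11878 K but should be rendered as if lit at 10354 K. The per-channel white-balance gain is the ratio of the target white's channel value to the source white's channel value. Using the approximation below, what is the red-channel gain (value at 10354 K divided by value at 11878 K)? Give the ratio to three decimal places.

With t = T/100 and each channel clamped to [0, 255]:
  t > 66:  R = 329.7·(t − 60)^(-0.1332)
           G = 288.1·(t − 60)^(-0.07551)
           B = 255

At 11878 K (t = 118.78):
  R = 329.7·(118.78 − 60)^(-0.1332) = 329.7·58.78^(-0.1332) = 329.7·0.58122 = 191.627.
At 10354 K (t = 103.54):
  R = 329.7·(103.54 − 60)^(-0.1332) = 329.7·43.54^(-0.1332) = 329.7·0.60492 = 199.443.
Gain = 199.443 / 191.627 = 1.0408 → 1.041.

1.041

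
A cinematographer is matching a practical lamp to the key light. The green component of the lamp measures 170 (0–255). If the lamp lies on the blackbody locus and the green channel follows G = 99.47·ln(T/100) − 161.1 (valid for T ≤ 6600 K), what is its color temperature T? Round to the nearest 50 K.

2800 K

ln t = (170 + 161.1) / 99.47 = 3.3286.
t = e^3.3286 = 27.900.
T = 100·t = 2790 K → 2800 K to the nearest 50 K.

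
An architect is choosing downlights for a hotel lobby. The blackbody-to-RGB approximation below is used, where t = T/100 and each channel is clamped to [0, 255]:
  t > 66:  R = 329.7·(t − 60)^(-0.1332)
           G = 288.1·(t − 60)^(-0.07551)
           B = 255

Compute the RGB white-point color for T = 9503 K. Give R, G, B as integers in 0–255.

R=205, G=220, B=255

t = 9503/100 = 95.03; the t > 66 branch applies.
R = 329.7·(95.03 − 60)^(-0.1332) = 329.7·35.03^(-0.1332) = 329.7·0.62270 = 205.305.
G = 288.1·(95.03 − 60)^(-0.07551) = 288.1·35.03^(-0.07551) = 288.1·0.76450 = 220.253.
B = 255 by definition for t > 66.
Rounded: (205, 220, 255).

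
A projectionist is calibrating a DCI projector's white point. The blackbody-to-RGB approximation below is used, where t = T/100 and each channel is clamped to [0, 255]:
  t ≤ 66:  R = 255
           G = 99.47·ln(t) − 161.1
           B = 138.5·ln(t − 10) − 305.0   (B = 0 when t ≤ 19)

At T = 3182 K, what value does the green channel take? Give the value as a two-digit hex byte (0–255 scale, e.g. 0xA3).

0xB7

t = 3182/100 = 31.82; the t ≤ 66 branch applies.
G = 99.47·ln 31.82 − 161.1 = 99.47·3.4601 − 161.1 = 183.076.
Rounded: 183; in hex, 0xB7.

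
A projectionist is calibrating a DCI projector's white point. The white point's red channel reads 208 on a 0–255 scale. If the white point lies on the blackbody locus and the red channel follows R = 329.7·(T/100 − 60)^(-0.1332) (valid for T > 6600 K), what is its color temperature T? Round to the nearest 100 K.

(t − 60)^(-0.1332) = 208/329.7 = 0.63088.
t − 60 = 0.63088^(1/-0.1332) = 0.63088^(-7.508) = 31.763, so t = 91.763.
T = 100·t = 9176 K → 9200 K to the nearest 100 K.

9200 K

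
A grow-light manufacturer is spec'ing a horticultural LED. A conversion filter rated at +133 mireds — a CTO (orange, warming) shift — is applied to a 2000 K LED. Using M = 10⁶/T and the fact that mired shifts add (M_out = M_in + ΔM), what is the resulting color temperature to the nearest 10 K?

1580 K

M_in = 10⁶/2000 = 500.00 mireds.
M_out = 500.00 + (+133) = 633.00 mireds.
T_out = 10⁶/633.00 = 1579.8 K → 1580 K.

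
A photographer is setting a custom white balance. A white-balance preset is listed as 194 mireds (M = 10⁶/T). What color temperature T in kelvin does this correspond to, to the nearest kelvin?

5155 K

T = 10⁶ / 194 = 5154.64 K → 5155 K.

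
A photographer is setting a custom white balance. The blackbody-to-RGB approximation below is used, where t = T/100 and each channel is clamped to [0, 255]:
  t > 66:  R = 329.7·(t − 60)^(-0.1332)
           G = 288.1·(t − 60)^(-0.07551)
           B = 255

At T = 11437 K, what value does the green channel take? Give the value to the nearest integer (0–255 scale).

213

t = 11437/100 = 114.37; the t > 66 branch applies.
G = 288.1·(114.37 − 60)^(-0.07551) = 288.1·54.37^(-0.07551) = 288.1·0.73954 = 213.062.
Rounded: 213.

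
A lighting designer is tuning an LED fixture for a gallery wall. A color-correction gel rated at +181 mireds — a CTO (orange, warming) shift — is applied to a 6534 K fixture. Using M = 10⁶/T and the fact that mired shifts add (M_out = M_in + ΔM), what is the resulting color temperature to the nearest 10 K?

2990 K

M_in = 10⁶/6534 = 153.05 mireds.
M_out = 153.05 + (+181) = 334.05 mireds.
T_out = 10⁶/334.05 = 2993.6 K → 2990 K.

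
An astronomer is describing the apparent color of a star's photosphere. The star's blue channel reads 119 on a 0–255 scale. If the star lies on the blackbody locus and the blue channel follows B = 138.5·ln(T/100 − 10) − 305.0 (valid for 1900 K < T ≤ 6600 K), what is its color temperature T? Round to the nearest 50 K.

ln(t − 10) = (119 + 305.0) / 138.5 = 3.0614.
t − 10 = e^3.0614 = 21.357, so t = 31.357.
T = 100·t = 3136 K → 3150 K to the nearest 50 K.

3150 K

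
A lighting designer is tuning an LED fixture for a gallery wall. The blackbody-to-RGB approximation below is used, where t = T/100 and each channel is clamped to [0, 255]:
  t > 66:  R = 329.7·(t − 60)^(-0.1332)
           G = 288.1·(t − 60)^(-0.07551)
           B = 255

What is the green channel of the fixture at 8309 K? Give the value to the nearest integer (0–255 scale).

227

t = 8309/100 = 83.09; the t > 66 branch applies.
G = 288.1·(83.09 − 60)^(-0.07551) = 288.1·23.09^(-0.07551) = 288.1·0.78895 = 227.296.
Rounded: 227.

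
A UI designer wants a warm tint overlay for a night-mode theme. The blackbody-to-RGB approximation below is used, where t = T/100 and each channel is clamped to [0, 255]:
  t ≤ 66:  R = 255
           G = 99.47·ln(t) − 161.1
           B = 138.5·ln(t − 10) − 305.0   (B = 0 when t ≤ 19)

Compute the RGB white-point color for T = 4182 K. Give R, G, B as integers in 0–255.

t = 4182/100 = 41.82; the t ≤ 66 branch applies.
R = 255 by definition for t ≤ 66.
G = 99.47·ln 41.82 − 161.1 = 99.47·3.7334 − 161.1 = 210.259.
B = 138.5·ln(41.82 − 10) − 305.0 = 138.5·ln 31.82 − 305.0 = 138.5·3.4601 − 305.0 = 174.223.
Rounded: (255, 210, 174).

R=255, G=210, B=174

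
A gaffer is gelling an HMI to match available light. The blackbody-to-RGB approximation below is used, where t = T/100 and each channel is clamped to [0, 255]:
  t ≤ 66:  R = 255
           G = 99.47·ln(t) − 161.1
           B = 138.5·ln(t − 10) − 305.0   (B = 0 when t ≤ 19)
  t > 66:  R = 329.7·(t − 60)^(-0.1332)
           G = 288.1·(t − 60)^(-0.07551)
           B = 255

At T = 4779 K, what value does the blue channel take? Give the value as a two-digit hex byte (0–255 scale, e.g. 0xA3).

0xC6

t = 4779/100 = 47.79; the t ≤ 66 branch applies.
B = 138.5·ln(47.79 − 10) − 305.0 = 138.5·ln 37.79 − 305.0 = 138.5·3.6320 − 305.0 = 198.038.
Rounded: 198; in hex, 0xC6.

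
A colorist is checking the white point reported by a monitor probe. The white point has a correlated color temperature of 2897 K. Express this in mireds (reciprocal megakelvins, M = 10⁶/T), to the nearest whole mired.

M = 10⁶ / 2897 = 345.185 → 345 mireds.

345 mireds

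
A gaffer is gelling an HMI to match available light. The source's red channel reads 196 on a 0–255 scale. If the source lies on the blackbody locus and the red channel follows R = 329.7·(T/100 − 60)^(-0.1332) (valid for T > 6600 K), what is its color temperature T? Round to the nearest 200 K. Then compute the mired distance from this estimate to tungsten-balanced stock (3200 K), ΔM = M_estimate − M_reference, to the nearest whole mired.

(t − 60)^(-0.1332) = 196/329.7 = 0.59448.
t − 60 = 0.59448^(1/-0.1332) = 0.59448^(-7.508) = 49.621, so t = 109.621.
T = 100·t = 10962 K → 11000 K to the nearest 200 K.
M_estimate = 10⁶/11000 = 90.91; M_reference = 10⁶/3200 = 312.50.
ΔM = 90.91 − 312.50 = -221.59 → -222 mireds.

-222 mireds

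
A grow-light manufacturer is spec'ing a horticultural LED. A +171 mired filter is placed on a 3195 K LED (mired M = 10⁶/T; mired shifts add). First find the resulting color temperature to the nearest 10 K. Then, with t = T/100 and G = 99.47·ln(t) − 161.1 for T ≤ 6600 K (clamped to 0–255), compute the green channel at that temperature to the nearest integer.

M_in = 10⁶/3195 = 312.99; M_out = 312.99 + (+171) = 483.99.
T_out = 10⁶/483.99 = 2066.2 K → 2070 K; t = 20.7.
G = 99.47·ln 20.7 − 161.1 = 99.47·3.0301 − 161.1 = 140.307.
Rounded: 140.

140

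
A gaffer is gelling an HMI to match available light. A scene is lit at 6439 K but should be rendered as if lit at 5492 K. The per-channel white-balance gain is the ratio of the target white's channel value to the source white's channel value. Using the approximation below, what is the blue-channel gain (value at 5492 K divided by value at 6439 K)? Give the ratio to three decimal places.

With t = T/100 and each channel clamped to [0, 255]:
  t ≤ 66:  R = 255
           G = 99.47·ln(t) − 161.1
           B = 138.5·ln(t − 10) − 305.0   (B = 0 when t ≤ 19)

At 6439 K (t = 64.39):
  B = 138.5·ln(64.39 − 10) − 305.0 = 138.5·ln 54.39 − 305.0 = 138.5·3.9962 − 305.0 = 248.471.
At 5492 K (t = 54.92):
  B = 138.5·ln(54.92 − 10) − 305.0 = 138.5·ln 44.92 − 305.0 = 138.5·3.8049 − 305.0 = 221.976.
Gain = 221.976 / 248.471 = 0.8934 → 0.893.

0.893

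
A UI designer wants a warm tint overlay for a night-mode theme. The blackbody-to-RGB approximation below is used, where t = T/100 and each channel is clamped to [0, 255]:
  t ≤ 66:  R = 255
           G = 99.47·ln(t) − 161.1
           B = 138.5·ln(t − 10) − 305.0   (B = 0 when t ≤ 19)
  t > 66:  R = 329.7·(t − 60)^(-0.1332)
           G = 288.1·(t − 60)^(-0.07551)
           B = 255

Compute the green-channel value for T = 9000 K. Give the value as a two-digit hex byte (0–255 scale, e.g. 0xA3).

t = 9000/100 = 90; the t > 66 branch applies.
G = 288.1·(90 − 60)^(-0.07551) = 288.1·30^(-0.07551) = 288.1·0.77350 = 222.847.
Rounded: 223; in hex, 0xDF.

0xDF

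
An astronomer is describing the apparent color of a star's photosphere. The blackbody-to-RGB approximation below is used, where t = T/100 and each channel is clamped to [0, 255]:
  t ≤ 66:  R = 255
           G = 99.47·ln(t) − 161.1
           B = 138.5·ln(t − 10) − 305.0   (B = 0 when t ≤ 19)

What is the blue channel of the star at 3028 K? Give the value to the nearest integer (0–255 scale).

112

t = 3028/100 = 30.28; the t ≤ 66 branch applies.
B = 138.5·ln(30.28 − 10) − 305.0 = 138.5·ln 20.28 − 305.0 = 138.5·3.0096 − 305.0 = 111.834.
Rounded: 112.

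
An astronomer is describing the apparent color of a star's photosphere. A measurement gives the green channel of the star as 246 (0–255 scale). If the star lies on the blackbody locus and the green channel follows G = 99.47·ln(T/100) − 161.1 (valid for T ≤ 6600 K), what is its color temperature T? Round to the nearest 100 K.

6000 K

ln t = (246 + 161.1) / 99.47 = 4.0927.
t = e^4.0927 = 59.901.
T = 100·t = 5990 K → 6000 K to the nearest 100 K.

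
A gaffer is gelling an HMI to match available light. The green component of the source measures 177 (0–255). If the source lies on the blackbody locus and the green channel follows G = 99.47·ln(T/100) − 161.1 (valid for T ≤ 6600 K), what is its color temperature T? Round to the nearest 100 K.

3000 K

ln t = (177 + 161.1) / 99.47 = 3.3990.
t = e^3.3990 = 29.935.
T = 100·t = 2993 K → 3000 K to the nearest 100 K.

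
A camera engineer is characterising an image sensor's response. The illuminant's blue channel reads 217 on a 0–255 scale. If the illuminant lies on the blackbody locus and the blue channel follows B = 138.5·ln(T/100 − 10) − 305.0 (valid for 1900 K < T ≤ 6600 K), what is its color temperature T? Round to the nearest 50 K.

ln(t − 10) = (217 + 305.0) / 138.5 = 3.7690.
t − 10 = e^3.7690 = 43.335, so t = 53.335.
T = 100·t = 5333 K → 5350 K to the nearest 50 K.

5350 K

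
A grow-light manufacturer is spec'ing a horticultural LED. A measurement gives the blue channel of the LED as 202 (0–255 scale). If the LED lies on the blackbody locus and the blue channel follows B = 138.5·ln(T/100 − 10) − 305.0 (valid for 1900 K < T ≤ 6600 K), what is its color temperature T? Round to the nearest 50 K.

ln(t − 10) = (202 + 305.0) / 138.5 = 3.6606.
t − 10 = e^3.6606 = 38.887, so t = 48.887.
T = 100·t = 4889 K → 4900 K to the nearest 50 K.

4900 K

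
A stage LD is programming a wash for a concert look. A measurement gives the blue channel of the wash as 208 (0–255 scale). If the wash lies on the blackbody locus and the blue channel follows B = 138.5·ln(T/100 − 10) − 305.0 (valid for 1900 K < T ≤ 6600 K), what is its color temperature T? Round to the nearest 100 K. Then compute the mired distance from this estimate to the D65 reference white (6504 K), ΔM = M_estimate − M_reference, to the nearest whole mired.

ln(t − 10) = (208 + 305.0) / 138.5 = 3.7040.
t − 10 = e^3.7040 = 40.608, so t = 50.608.
T = 100·t = 5061 K → 5100 K to the nearest 100 K.
M_estimate = 10⁶/5100 = 196.08; M_reference = 10⁶/6504 = 153.75.
ΔM = 196.08 − 153.75 = 42.33 → +42 mireds.

+42 mireds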